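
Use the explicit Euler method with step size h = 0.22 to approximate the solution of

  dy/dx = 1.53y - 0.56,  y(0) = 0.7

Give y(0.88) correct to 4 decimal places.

Euler: y_{n+1} = y_n + h·f(x_n, y_n).
x=0.000000, y=0.700000: f=0.511000 → y ← 0.700000 + 0.22·0.511000 = 0.812420
x=0.220000, y=0.812420: f=0.683003 → y ← 0.812420 + 0.22·0.683003 = 0.962681
x=0.440000, y=0.962681: f=0.912901 → y ← 0.962681 + 0.22·0.912901 = 1.163519
x=0.660000, y=1.163519: f=1.220184 → y ← 1.163519 + 0.22·1.220184 = 1.431959
y(0.88) ≈ 1.4320

1.4320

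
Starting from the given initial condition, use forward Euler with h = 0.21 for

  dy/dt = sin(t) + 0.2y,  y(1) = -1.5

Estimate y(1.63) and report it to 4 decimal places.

Euler: y_{n+1} = y_n + h·f(t_n, y_n).
t=1.000000, y=-1.500000: f=0.541471 → y ← -1.500000 + 0.21·0.541471 = -1.386291
t=1.210000, y=-1.386291: f=0.658358 → y ← -1.386291 + 0.21·0.658358 = -1.248036
t=1.420000, y=-1.248036: f=0.739045 → y ← -1.248036 + 0.21·0.739045 = -1.092837
y(1.63) ≈ -1.0928

-1.0928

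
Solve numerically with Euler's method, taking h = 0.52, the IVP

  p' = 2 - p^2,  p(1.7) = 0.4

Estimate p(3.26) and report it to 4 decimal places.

Euler: p_{n+1} = p_n + h·f(s_n, p_n).
s=1.700000, p=0.400000: f=1.840000 → p ← 0.400000 + 0.52·1.840000 = 1.356800
s=2.220000, p=1.356800: f=0.159094 → p ← 1.356800 + 0.52·0.159094 = 1.439529
s=2.740000, p=1.439529: f=-0.072243 → p ← 1.439529 + 0.52·(-0.072243) = 1.401962
p(3.26) ≈ 1.4020

1.4020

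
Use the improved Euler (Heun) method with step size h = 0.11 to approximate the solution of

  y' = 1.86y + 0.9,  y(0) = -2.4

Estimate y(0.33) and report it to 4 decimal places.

-4.0108

Heun: k1 = f(t_n, y_n); k2 = f(t_n + h, y_n + h·k1); y_{n+1} = y_n + (h/2)·(k1 + k2).
t=0.000000, y=-2.400000:
  k1 = f(0.000000, -2.400000) = -3.564000
  k2 = f(0.110000, -2.792040) = -4.293194
  y ← -2.400000 + (0.11/2)·(-3.564000 + (-4.293194)) = -2.832146
t=0.110000, y=-2.832146:
  k1 = f(0.110000, -2.832146) = -4.367791
  k2 = f(0.220000, -3.312603) = -5.261441
  y ← -2.832146 + (0.11/2)·(-4.367791 + (-5.261441)) = -3.361753
t=0.220000, y=-3.361753:
  k1 = f(0.220000, -3.361753) = -5.352861
  k2 = f(0.330000, -3.950568) = -6.448057
  y ← -3.361753 + (0.11/2)·(-5.352861 + (-6.448057)) = -4.010804
y(0.33) ≈ -4.0108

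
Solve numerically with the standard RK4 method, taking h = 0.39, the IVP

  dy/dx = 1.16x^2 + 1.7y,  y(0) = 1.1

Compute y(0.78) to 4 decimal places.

4.4019

RK4: k1 = f(x_n, y_n); k2 = f(x_n + h/2, y_n + (h/2)·k1); k3 = f(x_n + h/2, y_n + (h/2)·k2); k4 = f(x_n + h, y_n + h·k3); y_{n+1} = y_n + (h/6)·(k1 + 2k2 + 2k3 + k4).
x=0.000000, y=1.100000:
  k1 = f(0.000000, 1.100000) = 1.870000
  k2 = f(0.195000, 1.464650) = 2.534014
  k3 = f(0.195000, 1.594133) = 2.754135
  k4 = f(0.390000, 2.174113) = 3.872427
  y ← 1.100000 + (0.39/6)·(k1 + 2k2 + 2k3 + k4) = 2.160717
x=0.390000, y=2.160717:
  k1 = f(0.390000, 2.160717) = 3.849655
  k2 = f(0.585000, 2.911400) = 5.346361
  k3 = f(0.585000, 3.203257) = 5.842519
  k4 = f(0.780000, 4.439299) = 8.252553
  y ← 2.160717 + (0.39/6)·(k1 + 2k2 + 2k3 + k4) = 4.401915
y(0.78) ≈ 4.4019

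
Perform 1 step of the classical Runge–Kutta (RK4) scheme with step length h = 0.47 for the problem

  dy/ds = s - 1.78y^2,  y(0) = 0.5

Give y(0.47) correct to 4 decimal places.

RK4: k1 = f(s_n, y_n); k2 = f(s_n + h/2, y_n + (h/2)·k1); k3 = f(s_n + h/2, y_n + (h/2)·k2); k4 = f(s_n + h, y_n + h·k3); y_{n+1} = y_n + (h/6)·(k1 + 2k2 + 2k3 + k4).
s=0.000000, y=0.500000:
  k1 = f(0.000000, 0.500000) = -0.445000
  k2 = f(0.235000, 0.395425) = -0.043322
  k3 = f(0.235000, 0.489819) = -0.192063
  k4 = f(0.470000, 0.409731) = 0.171175
  y ← 0.500000 + (0.47/6)·(k1 + 2k2 + 2k3 + k4) = 0.441673
y(0.47) ≈ 0.4417

0.4417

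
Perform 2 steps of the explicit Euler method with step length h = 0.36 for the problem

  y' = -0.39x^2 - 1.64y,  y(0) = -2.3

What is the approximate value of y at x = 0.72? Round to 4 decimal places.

-0.4041

Euler: y_{n+1} = y_n + h·f(x_n, y_n).
x=0.000000, y=-2.300000: f=3.772000 → y ← -2.300000 + 0.36·3.772000 = -0.942080
x=0.360000, y=-0.942080: f=1.494467 → y ← -0.942080 + 0.36·1.494467 = -0.404072
y(0.72) ≈ -0.4041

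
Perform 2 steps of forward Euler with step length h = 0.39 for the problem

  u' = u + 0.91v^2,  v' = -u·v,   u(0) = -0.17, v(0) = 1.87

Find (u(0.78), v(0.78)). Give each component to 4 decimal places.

Euler on (u,v): u_{n+1} = u_n + h·u', v_{n+1} = v_n + h·v'.
0.000000: (-0.170000, 1.870000); f=(3.012179, 0.317900) → (1.004750, 1.993981)
0.390000: (1.004750, 1.993981); f=(4.622874, -2.003452) → (2.807671, 1.212635)
(u(0.78), v(0.78)) ≈ (2.8077, 1.2126)

2.8077, 1.2126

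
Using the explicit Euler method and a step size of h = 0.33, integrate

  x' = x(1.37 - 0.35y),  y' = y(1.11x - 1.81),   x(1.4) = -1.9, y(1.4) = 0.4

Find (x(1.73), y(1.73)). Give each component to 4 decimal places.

-2.6712, -0.1173

Euler on (x,y): x_{n+1} = x_n + h·x', y_{n+1} = y_n + h·y'.
1.400000: (-1.900000, 0.400000); f=(-2.337000, -1.567600) → (-2.671210, -0.117308)
(x(1.73), y(1.73)) ≈ (-2.6712, -0.1173)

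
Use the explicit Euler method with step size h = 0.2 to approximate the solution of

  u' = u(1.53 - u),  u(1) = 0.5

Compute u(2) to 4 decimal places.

1.0579

Euler: u_{n+1} = u_n + h·f(t_n, u_n).
t=1.000000, u=0.500000: f=0.515000 → u ← 0.500000 + 0.2·0.515000 = 0.603000
t=1.200000, u=0.603000: f=0.558981 → u ← 0.603000 + 0.2·0.558981 = 0.714796
t=1.400000, u=0.714796: f=0.582705 → u ← 0.714796 + 0.2·0.582705 = 0.831337
t=1.600000, u=0.831337: f=0.580824 → u ← 0.831337 + 0.2·0.580824 = 0.947502
t=1.800000, u=0.947502: f=0.551918 → u ← 0.947502 + 0.2·0.551918 = 1.057886
u(2) ≈ 1.0579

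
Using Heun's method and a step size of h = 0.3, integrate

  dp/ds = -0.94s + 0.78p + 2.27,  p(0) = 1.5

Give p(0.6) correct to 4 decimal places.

3.9166

Heun: k1 = f(s_n, p_n); k2 = f(s_n + h, p_n + h·k1); p_{n+1} = p_n + (h/2)·(k1 + k2).
s=0.000000, p=1.500000:
  k1 = f(0.000000, 1.500000) = 3.440000
  k2 = f(0.300000, 2.532000) = 3.962960
  p ← 1.500000 + (0.3/2)·(3.440000 + 3.962960) = 2.610444
s=0.300000, p=2.610444:
  k1 = f(0.300000, 2.610444) = 4.024146
  k2 = f(0.600000, 3.817688) = 4.683797
  p ← 2.610444 + (0.3/2)·(4.024146 + 4.683797) = 3.916635
p(0.6) ≈ 3.9166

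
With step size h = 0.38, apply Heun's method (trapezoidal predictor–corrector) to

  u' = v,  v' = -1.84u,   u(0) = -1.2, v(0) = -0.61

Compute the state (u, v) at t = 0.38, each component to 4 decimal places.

-1.2724, 0.3101

Heun on (u,v): k1 = f(t_n, state_n); k2 = f(t_n + h, state_n + h·k1); state_{n+1} = state_n + (h/2)·(k1 + k2).
0.000000: (-1.200000, -0.610000)
  k1 = (-0.610000, 2.208000)
  predictor → (-1.431800, 0.229040)
  k2 = (0.229040, 2.634512)
  → (-1.272382, 0.310077)
(u(0.38), v(0.38)) ≈ (-1.2724, 0.3101)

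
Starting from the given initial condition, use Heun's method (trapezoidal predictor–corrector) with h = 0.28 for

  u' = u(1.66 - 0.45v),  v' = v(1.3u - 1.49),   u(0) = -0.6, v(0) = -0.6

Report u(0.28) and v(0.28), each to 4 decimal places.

Heun on (u,v): k1 = f(x_n, state_n); k2 = f(x_n + h, state_n + h·k1); state_{n+1} = state_n + (h/2)·(k1 + k2).
0.000000: (-0.600000, -0.600000)
  k1 = (-1.158000, 1.362000)
  predictor → (-0.924240, -0.218640)
  k2 = (-1.625173, 0.588472)
  → (-0.989644, -0.326934)
(u(0.28), v(0.28)) ≈ (-0.9896, -0.3269)

-0.9896, -0.3269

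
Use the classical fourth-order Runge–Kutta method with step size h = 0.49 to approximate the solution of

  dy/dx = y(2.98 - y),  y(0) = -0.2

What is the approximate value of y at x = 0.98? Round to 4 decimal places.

RK4: k1 = f(x_n, y_n); k2 = f(x_n + h/2, y_n + (h/2)·k1); k3 = f(x_n + h/2, y_n + (h/2)·k2); k4 = f(x_n + h, y_n + h·k3); y_{n+1} = y_n + (h/6)·(k1 + 2k2 + 2k3 + k4).
x=0.000000, y=-0.200000:
  k1 = f(0.000000, -0.200000) = -0.636000
  k2 = f(0.245000, -0.355820) = -1.186951
  k3 = f(0.245000, -0.490803) = -1.703481
  k4 = f(0.490000, -1.034706) = -4.154039
  y ← -0.200000 + (0.49/6)·(k1 + 2k2 + 2k3 + k4) = -1.063290
x=0.490000, y=-1.063290:
  k1 = f(0.490000, -1.063290) = -4.299192
  k2 = f(0.735000, -2.116593) = -10.787410
  k3 = f(0.735000, -3.706206) = -24.780455
  k4 = f(0.980000, -13.205714) = -213.743897
  y ← -1.063290 + (0.49/6)·(k1 + 2k2 + 2k3 + k4) = -24.679561
y(0.98) ≈ -24.6796

-24.6796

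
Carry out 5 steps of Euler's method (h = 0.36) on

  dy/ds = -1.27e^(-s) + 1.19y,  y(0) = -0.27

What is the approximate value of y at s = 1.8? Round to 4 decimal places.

Euler: y_{n+1} = y_n + h·f(s_n, y_n).
s=0.000000, y=-0.270000: f=-1.591300 → y ← -0.270000 + 0.36·(-1.591300) = -0.842868
s=0.360000, y=-0.842868: f=-1.889062 → y ← -0.842868 + 0.36·(-1.889062) = -1.522930
s=0.720000, y=-1.522930: f=-2.430462 → y ← -1.522930 + 0.36·(-2.430462) = -2.397897
s=1.080000, y=-2.397897: f=-3.284783 → y ← -2.397897 + 0.36·(-3.284783) = -3.580419
s=1.440000, y=-3.580419: f=-4.561597 → y ← -3.580419 + 0.36·(-4.561597) = -5.222594
y(1.8) ≈ -5.2226

-5.2226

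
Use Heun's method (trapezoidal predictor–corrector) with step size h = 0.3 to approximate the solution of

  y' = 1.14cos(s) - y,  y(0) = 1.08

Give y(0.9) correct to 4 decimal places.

Heun: k1 = f(s_n, y_n); k2 = f(s_n + h, y_n + h·k1); y_{n+1} = y_n + (h/2)·(k1 + k2).
s=0.000000, y=1.080000:
  k1 = f(0.000000, 1.080000) = 0.060000
  k2 = f(0.300000, 1.098000) = -0.008916
  y ← 1.080000 + (0.3/2)·(0.060000 + (-0.008916)) = 1.087663
s=0.300000, y=1.087663:
  k1 = f(0.300000, 1.087663) = 0.001421
  k2 = f(0.600000, 1.088089) = -0.147206
  y ← 1.087663 + (0.3/2)·(0.001421 + (-0.147206)) = 1.065795
s=0.600000, y=1.065795:
  k1 = f(0.600000, 1.065795) = -0.124912
  k2 = f(0.900000, 1.028321) = -0.319686
  y ← 1.065795 + (0.3/2)·(-0.124912 + (-0.319686)) = 0.999105
y(0.9) ≈ 0.9991

0.9991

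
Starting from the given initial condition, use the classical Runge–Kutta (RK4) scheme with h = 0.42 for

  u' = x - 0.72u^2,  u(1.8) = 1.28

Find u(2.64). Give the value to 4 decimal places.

RK4: k1 = f(x_n, u_n); k2 = f(x_n + h/2, u_n + (h/2)·k1); k3 = f(x_n + h/2, u_n + (h/2)·k2); k4 = f(x_n + h, u_n + h·k3); u_{n+1} = u_n + (h/6)·(k1 + 2k2 + 2k3 + k4).
x=1.800000, u=1.280000:
  k1 = f(1.800000, 1.280000) = 0.620352
  k2 = f(2.010000, 1.410274) = 0.578012
  k3 = f(2.010000, 1.401382) = 0.596012
  k4 = f(2.220000, 1.530325) = 0.533836
  u ← 1.280000 + (0.42/6)·(k1 + 2k2 + 2k3 + k4) = 1.525156
x=2.220000, u=1.525156:
  k1 = f(2.220000, 1.525156) = 0.545206
  k2 = f(2.430000, 1.639650) = 0.494315
  k3 = f(2.430000, 1.628963) = 0.519466
  k4 = f(2.640000, 1.743332) = 0.451771
  u ← 1.525156 + (0.42/6)·(k1 + 2k2 + 2k3 + k4) = 1.736874
u(2.64) ≈ 1.7369

1.7369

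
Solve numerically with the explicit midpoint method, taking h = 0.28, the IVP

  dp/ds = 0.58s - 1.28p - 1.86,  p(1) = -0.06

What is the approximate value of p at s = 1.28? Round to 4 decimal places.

-0.3138

Midpoint: k1 = f(s_n, p_n); k2 = f(s_n + h/2, p_n + (h/2)·k1); p_{n+1} = p_n + h·k2.
s=1.000000, p=-0.060000:
  k1 = f(1.000000, -0.060000) = -1.203200
  k2 = f(1.140000, -0.228448) = -0.906387
  p ← -0.060000 + 0.28·(-0.906387) = -0.313788
p(1.28) ≈ -0.3138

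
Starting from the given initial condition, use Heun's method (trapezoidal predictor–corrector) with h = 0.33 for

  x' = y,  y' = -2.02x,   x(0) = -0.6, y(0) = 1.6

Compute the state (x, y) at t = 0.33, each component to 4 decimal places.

Heun on (x,y): k1 = f(t_n, state_n); k2 = f(t_n + h, state_n + h·k1); state_{n+1} = state_n + (h/2)·(k1 + k2).
0.000000: (-0.600000, 1.600000)
  k1 = (1.600000, 1.212000)
  predictor → (-0.072000, 1.999960)
  k2 = (1.999960, 0.145440)
  → (-0.006007, 1.823978)
(x(0.33), y(0.33)) ≈ (-0.0060, 1.8240)

-0.0060, 1.8240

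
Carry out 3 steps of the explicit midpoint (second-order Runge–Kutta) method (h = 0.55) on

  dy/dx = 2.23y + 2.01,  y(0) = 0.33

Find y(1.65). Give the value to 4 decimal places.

31.6402

Midpoint: k1 = f(x_n, y_n); k2 = f(x_n + h/2, y_n + (h/2)·k1); y_{n+1} = y_n + h·k2.
x=0.000000, y=0.330000:
  k1 = f(0.000000, 0.330000) = 2.745900
  k2 = f(0.275000, 1.085122) = 4.429823
  y ← 0.330000 + 0.55·4.429823 = 2.766403
x=0.550000, y=2.766403:
  k1 = f(0.550000, 2.766403) = 8.179078
  k2 = f(0.825000, 5.015649) = 13.194898
  y ← 2.766403 + 0.55·13.194898 = 10.023597
x=1.100000, y=10.023597:
  k1 = f(1.100000, 10.023597) = 24.362620
  k2 = f(1.375000, 16.723317) = 39.302997
  y ← 10.023597 + 0.55·39.302997 = 31.640245
y(1.65) ≈ 31.6402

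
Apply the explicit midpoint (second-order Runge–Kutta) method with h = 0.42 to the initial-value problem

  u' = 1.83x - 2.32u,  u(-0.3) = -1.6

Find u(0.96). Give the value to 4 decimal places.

0.2891

Midpoint: k1 = f(x_n, u_n); k2 = f(x_n + h/2, u_n + (h/2)·k1); u_{n+1} = u_n + h·k2.
x=-0.300000, u=-1.600000:
  k1 = f(-0.300000, -1.600000) = 3.163000
  k2 = f(-0.090000, -0.935770) = 2.006286
  u ← -1.600000 + 0.42·2.006286 = -0.757360
x=0.120000, u=-0.757360:
  k1 = f(0.120000, -0.757360) = 1.976675
  k2 = f(0.330000, -0.342258) = 1.397939
  u ← -0.757360 + 0.42·1.397939 = -0.170225
x=0.540000, u=-0.170225:
  k1 = f(0.540000, -0.170225) = 1.383123
  k2 = f(0.750000, 0.120230) = 1.093566
  u ← -0.170225 + 0.42·1.093566 = 0.289072
u(0.96) ≈ 0.2891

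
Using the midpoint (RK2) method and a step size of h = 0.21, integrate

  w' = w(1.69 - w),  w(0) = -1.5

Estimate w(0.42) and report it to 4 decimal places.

-9.0670

Midpoint: k1 = f(t_n, w_n); k2 = f(t_n + h/2, w_n + (h/2)·k1); w_{n+1} = w_n + h·k2.
t=0.000000, w=-1.500000:
  k1 = f(0.000000, -1.500000) = -4.785000
  k2 = f(0.105000, -2.002425) = -7.393804
  w ← -1.500000 + 0.21·(-7.393804) = -3.052699
t=0.210000, w=-3.052699:
  k1 = f(0.210000, -3.052699) = -14.478031
  k2 = f(0.315000, -4.572892) = -28.639531
  w ← -3.052699 + 0.21·(-28.639531) = -9.067000
w(0.42) ≈ -9.0670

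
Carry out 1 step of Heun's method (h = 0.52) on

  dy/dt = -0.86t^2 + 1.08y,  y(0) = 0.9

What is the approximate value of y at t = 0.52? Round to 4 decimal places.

1.4869

Heun: k1 = f(t_n, y_n); k2 = f(t_n + h, y_n + h·k1); y_{n+1} = y_n + (h/2)·(k1 + k2).
t=0.000000, y=0.900000:
  k1 = f(0.000000, 0.900000) = 0.972000
  k2 = f(0.520000, 1.405440) = 1.285331
  y ← 0.900000 + (0.52/2)·(0.972000 + 1.285331) = 1.486906
y(0.52) ≈ 1.4869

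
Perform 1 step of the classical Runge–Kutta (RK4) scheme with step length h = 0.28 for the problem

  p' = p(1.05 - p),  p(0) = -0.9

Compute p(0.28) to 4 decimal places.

-1.7054

RK4: k1 = f(s_n, p_n); k2 = f(s_n + h/2, p_n + (h/2)·k1); k3 = f(s_n + h/2, p_n + (h/2)·k2); k4 = f(s_n + h, p_n + h·k3); p_{n+1} = p_n + (h/6)·(k1 + 2k2 + 2k3 + k4).
s=0.000000, p=-0.900000:
  k1 = f(0.000000, -0.900000) = -1.755000
  k2 = f(0.140000, -1.145700) = -2.515613
  k3 = f(0.140000, -1.252186) = -2.882765
  k4 = f(0.280000, -1.707174) = -4.706976
  p ← -0.900000 + (0.28/6)·(k1 + 2k2 + 2k3 + k4) = -1.705408
p(0.28) ≈ -1.7054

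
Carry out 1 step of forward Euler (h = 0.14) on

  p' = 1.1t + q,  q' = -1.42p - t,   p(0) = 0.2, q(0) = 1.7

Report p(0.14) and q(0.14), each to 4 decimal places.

0.4380, 1.6602

Euler on (p,q): p_{n+1} = p_n + h·p', q_{n+1} = q_n + h·q'.
0.000000: (0.200000, 1.700000); f=(1.700000, -0.284000) → (0.438000, 1.660240)
(p(0.14), q(0.14)) ≈ (0.4380, 1.6602)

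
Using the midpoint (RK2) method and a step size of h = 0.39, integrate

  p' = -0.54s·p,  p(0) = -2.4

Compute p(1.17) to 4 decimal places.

Midpoint: k1 = f(s_n, p_n); k2 = f(s_n + h/2, p_n + (h/2)·k1); p_{n+1} = p_n + h·k2.
s=0.000000, p=-2.400000:
  k1 = f(0.000000, -2.400000) = 0.000000
  k2 = f(0.195000, -2.400000) = 0.252720
  p ← -2.400000 + 0.39·0.252720 = -2.301439
s=0.390000, p=-2.301439:
  k1 = f(0.390000, -2.301439) = 0.484683
  k2 = f(0.585000, -2.206926) = 0.697168
  p ← -2.301439 + 0.39·0.697168 = -2.029544
s=0.780000, p=-2.029544:
  k1 = f(0.780000, -2.029544) = 0.854844
  k2 = f(0.975000, -1.862849) = 0.980790
  p ← -2.029544 + 0.39·0.980790 = -1.647036
p(1.17) ≈ -1.6470

-1.6470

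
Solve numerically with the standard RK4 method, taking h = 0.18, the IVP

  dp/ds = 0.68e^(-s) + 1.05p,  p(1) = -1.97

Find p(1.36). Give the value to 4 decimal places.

-2.7820

RK4: k1 = f(s_n, p_n); k2 = f(s_n + h/2, p_n + (h/2)·k1); k3 = f(s_n + h/2, p_n + (h/2)·k2); k4 = f(s_n + h, p_n + h·k3); p_{n+1} = p_n + (h/6)·(k1 + 2k2 + 2k3 + k4).
s=1.000000, p=-1.970000:
  k1 = f(1.000000, -1.970000) = -1.818342
  k2 = f(1.090000, -2.133651) = -2.011706
  k3 = f(1.090000, -2.151054) = -2.029979
  k4 = f(1.180000, -2.335396) = -2.243216
  p ← -1.970000 + (0.18/6)·(k1 + 2k2 + 2k3 + k4) = -2.334348
s=1.180000, p=-2.334348:
  k1 = f(1.180000, -2.334348) = -2.242116
  k2 = f(1.270000, -2.536138) = -2.471980
  k3 = f(1.270000, -2.556826) = -2.493702
  k4 = f(1.360000, -2.783214) = -2.747846
  p ← -2.334348 + (0.18/6)·(k1 + 2k2 + 2k3 + k4) = -2.781988
p(1.36) ≈ -2.7820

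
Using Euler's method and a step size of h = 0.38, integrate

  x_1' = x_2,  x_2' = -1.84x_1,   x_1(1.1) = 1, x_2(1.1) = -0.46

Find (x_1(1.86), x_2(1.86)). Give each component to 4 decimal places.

0.3847, -1.7362

Euler on (x_1,x_2): x_1_{n+1} = x_1_n + h·x_1', x_2_{n+1} = x_2_n + h·x_2'.
1.100000: (1.000000, -0.460000); f=(-0.460000, -1.840000) → (0.825200, -1.159200)
1.480000: (0.825200, -1.159200); f=(-1.159200, -1.518368) → (0.384704, -1.736180)
(x_1(1.86), x_2(1.86)) ≈ (0.3847, -1.7362)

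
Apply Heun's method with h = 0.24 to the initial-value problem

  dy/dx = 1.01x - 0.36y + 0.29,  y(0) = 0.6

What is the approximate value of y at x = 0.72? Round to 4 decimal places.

0.8895

Heun: k1 = f(x_n, y_n); k2 = f(x_n + h, y_n + h·k1); y_{n+1} = y_n + (h/2)·(k1 + k2).
x=0.000000, y=0.600000:
  k1 = f(0.000000, 0.600000) = 0.074000
  k2 = f(0.240000, 0.617760) = 0.310006
  y ← 0.600000 + (0.24/2)·(0.074000 + 0.310006) = 0.646081
x=0.240000, y=0.646081:
  k1 = f(0.240000, 0.646081) = 0.299811
  k2 = f(0.480000, 0.718035) = 0.516307
  y ← 0.646081 + (0.24/2)·(0.299811 + 0.516307) = 0.744015
x=0.480000, y=0.744015:
  k1 = f(0.480000, 0.744015) = 0.506955
  k2 = f(0.720000, 0.865684) = 0.705554
  y ← 0.744015 + (0.24/2)·(0.506955 + 0.705554) = 0.889516
y(0.72) ≈ 0.8895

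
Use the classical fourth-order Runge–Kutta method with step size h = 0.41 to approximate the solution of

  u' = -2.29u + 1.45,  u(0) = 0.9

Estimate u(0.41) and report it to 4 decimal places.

RK4: k1 = f(s_n, u_n); k2 = f(s_n + h/2, u_n + (h/2)·k1); k3 = f(s_n + h/2, u_n + (h/2)·k2); k4 = f(s_n + h, u_n + h·k3); u_{n+1} = u_n + (h/6)·(k1 + 2k2 + 2k3 + k4).
s=0.000000, u=0.900000:
  k1 = f(0.000000, 0.900000) = -0.611000
  k2 = f(0.205000, 0.774745) = -0.324166
  k3 = f(0.205000, 0.833546) = -0.458820
  k4 = f(0.410000, 0.711884) = -0.180214
  u ← 0.900000 + (0.41/6)·(k1 + 2k2 + 2k3 + k4) = 0.738926
u(0.41) ≈ 0.7389

0.7389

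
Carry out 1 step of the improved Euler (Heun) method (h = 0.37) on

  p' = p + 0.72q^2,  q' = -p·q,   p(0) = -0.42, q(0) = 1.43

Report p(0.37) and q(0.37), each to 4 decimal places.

Heun on (p,q): k1 = f(x_n, state_n); k2 = f(x_n + h, state_n + h·k1); state_{n+1} = state_n + (h/2)·(k1 + k2).
0.000000: (-0.420000, 1.430000)
  k1 = (1.052328, 0.600600)
  predictor → (-0.030639, 1.652222)
  k2 = (1.934844, 0.050622)
  → (0.132627, 1.550476)
(p(0.37), q(0.37)) ≈ (0.1326, 1.5505)

0.1326, 1.5505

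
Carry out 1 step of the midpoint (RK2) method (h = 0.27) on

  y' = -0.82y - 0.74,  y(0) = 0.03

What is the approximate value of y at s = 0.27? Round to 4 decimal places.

Midpoint: k1 = f(s_n, y_n); k2 = f(s_n + h/2, y_n + (h/2)·k1); y_{n+1} = y_n + h·k2.
s=0.000000, y=0.030000:
  k1 = f(0.000000, 0.030000) = -0.764600
  k2 = f(0.135000, -0.073221) = -0.679959
  y ← 0.030000 + 0.27·(-0.679959) = -0.153589
y(0.27) ≈ -0.1536

-0.1536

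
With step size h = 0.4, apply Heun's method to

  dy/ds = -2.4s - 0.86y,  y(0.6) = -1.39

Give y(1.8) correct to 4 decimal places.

-2.8612

Heun: k1 = f(s_n, y_n); k2 = f(s_n + h, y_n + h·k1); y_{n+1} = y_n + (h/2)·(k1 + k2).
s=0.600000, y=-1.390000:
  k1 = f(0.600000, -1.390000) = -0.244600
  k2 = f(1.000000, -1.487840) = -1.120458
  y ← -1.390000 + (0.4/2)·(-0.244600 + (-1.120458)) = -1.663012
s=1.000000, y=-1.663012:
  k1 = f(1.000000, -1.663012) = -0.969810
  k2 = f(1.400000, -2.050936) = -1.596195
  y ← -1.663012 + (0.4/2)·(-0.969810 + (-1.596195)) = -2.176213
s=1.400000, y=-2.176213:
  k1 = f(1.400000, -2.176213) = -1.488457
  k2 = f(1.800000, -2.771595) = -1.936428
  y ← -2.176213 + (0.4/2)·(-1.488457 + (-1.936428)) = -2.861190
y(1.8) ≈ -2.8612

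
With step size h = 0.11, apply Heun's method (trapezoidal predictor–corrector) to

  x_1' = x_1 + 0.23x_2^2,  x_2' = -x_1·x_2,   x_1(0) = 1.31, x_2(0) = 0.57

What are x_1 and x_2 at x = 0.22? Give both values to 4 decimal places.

Heun on (x_1,x_2): k1 = f(x_n, state_n); k2 = f(x_n + h, state_n + h·k1); state_{n+1} = state_n + (h/2)·(k1 + k2).
0.000000: (1.310000, 0.570000)
  k1 = (1.384727, -0.746700)
  predictor → (1.462320, 0.487863)
  k2 = (1.517062, -0.713412)
  → (1.469598, 0.489694)
0.110000: (1.469598, 0.489694)
  k1 = (1.524752, -0.719653)
  predictor → (1.637321, 0.410532)
  k2 = (1.676085, -0.672173)
  → (1.645644, 0.413143)
(x_1(0.22), x_2(0.22)) ≈ (1.6456, 0.4131)

1.6456, 0.4131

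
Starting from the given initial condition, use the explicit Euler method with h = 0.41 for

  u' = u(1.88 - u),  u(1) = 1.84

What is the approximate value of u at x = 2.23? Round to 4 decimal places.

Euler: u_{n+1} = u_n + h·f(x_n, u_n).
x=1.000000, u=1.840000: f=0.073600 → u ← 1.840000 + 0.41·0.073600 = 1.870176
x=1.410000, u=1.870176: f=0.018373 → u ← 1.870176 + 0.41·0.018373 = 1.877709
x=1.820000, u=1.877709: f=0.004302 → u ← 1.877709 + 0.41·0.004302 = 1.879473
u(2.23) ≈ 1.8795

1.8795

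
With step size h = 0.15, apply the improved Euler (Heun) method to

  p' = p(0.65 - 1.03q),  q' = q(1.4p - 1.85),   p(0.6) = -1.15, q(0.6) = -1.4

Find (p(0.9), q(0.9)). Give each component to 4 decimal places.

Heun on (p,q): k1 = f(t_n, state_n); k2 = f(t_n + h, state_n + h·k1); state_{n+1} = state_n + (h/2)·(k1 + k2).
0.600000: (-1.150000, -1.400000)
  k1 = (-2.405800, 4.844000)
  predictor → (-1.510870, -0.673400)
  k2 = (-2.030008, 2.670178)
  → (-1.482686, -0.836437)
0.750000: (-1.482686, -0.836437)
  k1 = (-2.241123, 3.283649)
  predictor → (-1.818854, -0.343889)
  k2 = (-1.826504, 1.511873)
  → (-1.787758, -0.476772)
(p(0.9), q(0.9)) ≈ (-1.7878, -0.4768)

-1.7878, -0.4768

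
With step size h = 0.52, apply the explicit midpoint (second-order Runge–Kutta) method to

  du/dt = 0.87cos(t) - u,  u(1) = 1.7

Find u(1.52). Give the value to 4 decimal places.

Midpoint: k1 = f(t_n, u_n); k2 = f(t_n + h/2, u_n + (h/2)·k1); u_{n+1} = u_n + h·k2.
t=1.000000, u=1.700000:
  k1 = f(1.000000, 1.700000) = -1.229937
  k2 = f(1.260000, 1.380216) = -1.114156
  u ← 1.700000 + 0.52·(-1.114156) = 1.120639
u(1.52) ≈ 1.1206

1.1206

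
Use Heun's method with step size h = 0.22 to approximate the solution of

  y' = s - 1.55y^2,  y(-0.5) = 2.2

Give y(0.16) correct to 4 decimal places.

0.6947

Heun: k1 = f(s_n, y_n); k2 = f(s_n + h, y_n + h·k1); y_{n+1} = y_n + (h/2)·(k1 + k2).
s=-0.500000, y=2.200000:
  k1 = f(-0.500000, 2.200000) = -8.002000
  k2 = f(-0.280000, 0.439560) = -0.579480
  y ← 2.200000 + (0.22/2)·(-8.002000 + (-0.579480)) = 1.256037
s=-0.280000, y=1.256037:
  k1 = f(-0.280000, 1.256037) = -2.725326
  k2 = f(-0.060000, 0.656466) = -0.727968
  y ← 1.256037 + (0.22/2)·(-2.725326 + (-0.727968)) = 0.876175
s=-0.060000, y=0.876175:
  k1 = f(-0.060000, 0.876175) = -1.249908
  k2 = f(0.160000, 0.601195) = -0.400225
  y ← 0.876175 + (0.22/2)·(-1.249908 + (-0.400225)) = 0.694660
y(0.16) ≈ 0.6947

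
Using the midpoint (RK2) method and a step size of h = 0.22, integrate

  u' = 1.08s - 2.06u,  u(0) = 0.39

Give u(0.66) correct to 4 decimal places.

Midpoint: k1 = f(s_n, u_n); k2 = f(s_n + h/2, u_n + (h/2)·k1); u_{n+1} = u_n + h·k2.
s=0.000000, u=0.390000:
  k1 = f(0.000000, 0.390000) = -0.803400
  k2 = f(0.110000, 0.301626) = -0.502550
  u ← 0.390000 + 0.22·(-0.502550) = 0.279439
s=0.220000, u=0.279439:
  k1 = f(0.220000, 0.279439) = -0.338045
  k2 = f(0.330000, 0.242254) = -0.142644
  u ← 0.279439 + 0.22·(-0.142644) = 0.248057
s=0.440000, u=0.248057:
  k1 = f(0.440000, 0.248057) = -0.035798
  k2 = f(0.550000, 0.244120) = 0.091113
  u ← 0.248057 + 0.22·0.091113 = 0.268102
u(0.66) ≈ 0.2681

0.2681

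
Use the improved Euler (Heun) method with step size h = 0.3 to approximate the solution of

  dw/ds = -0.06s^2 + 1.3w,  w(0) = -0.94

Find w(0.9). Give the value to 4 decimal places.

-2.9819

Heun: k1 = f(s_n, w_n); k2 = f(s_n + h, w_n + h·k1); w_{n+1} = w_n + (h/2)·(k1 + k2).
s=0.000000, w=-0.940000:
  k1 = f(0.000000, -0.940000) = -1.222000
  k2 = f(0.300000, -1.306600) = -1.703980
  w ← -0.940000 + (0.3/2)·(-1.222000 + (-1.703980)) = -1.378897
s=0.300000, w=-1.378897:
  k1 = f(0.300000, -1.378897) = -1.797966
  k2 = f(0.600000, -1.918287) = -2.515373
  w ← -1.378897 + (0.3/2)·(-1.797966 + (-2.515373)) = -2.025898
s=0.600000, w=-2.025898:
  k1 = f(0.600000, -2.025898) = -2.655267
  k2 = f(0.900000, -2.822478) = -3.717821
  w ← -2.025898 + (0.3/2)·(-2.655267 + (-3.717821)) = -2.981861
w(0.9) ≈ -2.9819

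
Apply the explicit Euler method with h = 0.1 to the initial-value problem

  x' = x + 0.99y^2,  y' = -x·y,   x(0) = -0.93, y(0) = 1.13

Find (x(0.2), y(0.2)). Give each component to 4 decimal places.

-0.8352, 1.3458

Euler on (x,y): x_{n+1} = x_n + h·x', y_{n+1} = y_n + h·y'.
0.000000: (-0.930000, 1.130000); f=(0.334131, 1.050900) → (-0.896587, 1.235090)
0.100000: (-0.896587, 1.235090); f=(0.613606, 1.107366) → (-0.835226, 1.345827)
(x(0.2), y(0.2)) ≈ (-0.8352, 1.3458)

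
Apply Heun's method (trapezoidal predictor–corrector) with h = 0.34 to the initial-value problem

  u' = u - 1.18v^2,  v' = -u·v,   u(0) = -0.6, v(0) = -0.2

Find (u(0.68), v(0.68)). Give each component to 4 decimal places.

-1.2426, -0.3570

Heun on (u,v): k1 = f(t_n, state_n); k2 = f(t_n + h, state_n + h·k1); state_{n+1} = state_n + (h/2)·(k1 + k2).
0.000000: (-0.600000, -0.200000)
  k1 = (-0.647200, -0.120000)
  predictor → (-0.820048, -0.240800)
  k2 = (-0.888470, -0.197468)
  → (-0.861064, -0.253969)
0.340000: (-0.861064, -0.253969)
  k1 = (-0.937174, -0.218684)
  predictor → (-1.179703, -0.328322)
  k2 = (-1.306902, -0.387323)
  → (-1.242557, -0.356991)
(u(0.68), v(0.68)) ≈ (-1.2426, -0.3570)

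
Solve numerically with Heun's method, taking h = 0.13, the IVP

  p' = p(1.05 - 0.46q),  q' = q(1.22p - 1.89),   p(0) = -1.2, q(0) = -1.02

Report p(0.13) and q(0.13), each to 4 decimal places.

Heun on (p,q): k1 = f(t_n, state_n); k2 = f(t_n + h, state_n + h·k1); state_{n+1} = state_n + (h/2)·(k1 + k2).
0.000000: (-1.200000, -1.020000)
  k1 = (-1.823040, 3.421080)
  predictor → (-1.436995, -0.575260)
  k2 = (-1.889102, 2.095748)
  → (-1.441289, -0.661406)
(p(0.13), q(0.13)) ≈ (-1.4413, -0.6614)

-1.4413, -0.6614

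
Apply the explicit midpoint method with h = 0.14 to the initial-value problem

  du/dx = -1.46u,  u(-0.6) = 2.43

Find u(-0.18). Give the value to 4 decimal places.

Midpoint: k1 = f(x_n, u_n); k2 = f(x_n + h/2, u_n + (h/2)·k1); u_{n+1} = u_n + h·k2.
x=-0.600000, u=2.430000:
  k1 = f(-0.600000, 2.430000) = -3.547800
  k2 = f(-0.530000, 2.181654) = -3.185215
  u ← 2.430000 + 0.14·(-3.185215) = 1.984070
x=-0.460000, u=1.984070:
  k1 = f(-0.460000, 1.984070) = -2.896742
  k2 = f(-0.390000, 1.781298) = -2.600695
  u ← 1.984070 + 0.14·(-2.600695) = 1.619973
x=-0.320000, u=1.619973:
  k1 = f(-0.320000, 1.619973) = -2.365160
  k2 = f(-0.250000, 1.454411) = -2.123441
  u ← 1.619973 + 0.14·(-2.123441) = 1.322691
u(-0.18) ≈ 1.3227

1.3227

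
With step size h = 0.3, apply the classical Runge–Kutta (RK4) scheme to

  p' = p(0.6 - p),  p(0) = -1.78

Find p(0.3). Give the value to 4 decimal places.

RK4: k1 = f(t_n, p_n); k2 = f(t_n + h/2, p_n + (h/2)·k1); k3 = f(t_n + h/2, p_n + (h/2)·k2); k4 = f(t_n + h, p_n + h·k3); p_{n+1} = p_n + (h/6)·(k1 + 2k2 + 2k3 + k4).
t=0.000000, p=-1.780000:
  k1 = f(0.000000, -1.780000) = -4.236400
  k2 = f(0.150000, -2.415460) = -7.283723
  k3 = f(0.150000, -2.872558) = -9.975127
  k4 = f(0.300000, -4.772538) = -25.640643
  p ← -1.780000 + (0.3/6)·(k1 + 2k2 + 2k3 + k4) = -4.999737
p(0.3) ≈ -4.9997

-4.9997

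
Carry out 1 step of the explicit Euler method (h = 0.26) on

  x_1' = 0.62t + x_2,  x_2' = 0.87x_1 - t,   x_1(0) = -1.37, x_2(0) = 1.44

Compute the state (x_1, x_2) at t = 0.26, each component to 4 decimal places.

Euler on (x_1,x_2): x_1_{n+1} = x_1_n + h·x_1', x_2_{n+1} = x_2_n + h·x_2'.
0.000000: (-1.370000, 1.440000); f=(1.440000, -1.191900) → (-0.995600, 1.130106)
(x_1(0.26), x_2(0.26)) ≈ (-0.9956, 1.1301)

-0.9956, 1.1301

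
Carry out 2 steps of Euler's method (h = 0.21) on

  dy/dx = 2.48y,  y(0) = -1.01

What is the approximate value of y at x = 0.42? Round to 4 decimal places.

Euler: y_{n+1} = y_n + h·f(x_n, y_n).
x=0.000000, y=-1.010000: f=-2.504800 → y ← -1.010000 + 0.21·(-2.504800) = -1.536008
x=0.210000, y=-1.536008: f=-3.809300 → y ← -1.536008 + 0.21·(-3.809300) = -2.335961
y(0.42) ≈ -2.3360

-2.3360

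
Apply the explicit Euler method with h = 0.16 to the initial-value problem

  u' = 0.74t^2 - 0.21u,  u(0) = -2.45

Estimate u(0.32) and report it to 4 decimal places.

-2.2851

Euler: u_{n+1} = u_n + h·f(t_n, u_n).
t=0.000000, u=-2.450000: f=0.514500 → u ← -2.450000 + 0.16·0.514500 = -2.367680
t=0.160000, u=-2.367680: f=0.516157 → u ← -2.367680 + 0.16·0.516157 = -2.285095
u(0.32) ≈ -2.2851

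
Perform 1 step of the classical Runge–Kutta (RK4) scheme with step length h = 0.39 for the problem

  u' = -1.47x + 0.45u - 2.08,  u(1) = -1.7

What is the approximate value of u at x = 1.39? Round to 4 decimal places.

RK4: k1 = f(x_n, u_n); k2 = f(x_n + h/2, u_n + (h/2)·k1); k3 = f(x_n + h/2, u_n + (h/2)·k2); k4 = f(x_n + h, u_n + h·k3); u_{n+1} = u_n + (h/6)·(k1 + 2k2 + 2k3 + k4).
x=1.000000, u=-1.700000:
  k1 = f(1.000000, -1.700000) = -4.315000
  k2 = f(1.195000, -2.541425) = -4.980291
  k3 = f(1.195000, -2.671157) = -5.038671
  k4 = f(1.390000, -3.665082) = -5.772587
  u ← -1.700000 + (0.39/6)·(k1 + 2k2 + 2k3 + k4) = -3.658158
u(1.39) ≈ -3.6582

-3.6582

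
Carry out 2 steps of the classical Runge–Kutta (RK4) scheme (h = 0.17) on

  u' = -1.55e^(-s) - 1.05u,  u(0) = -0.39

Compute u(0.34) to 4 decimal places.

RK4: k1 = f(s_n, u_n); k2 = f(s_n + h/2, u_n + (h/2)·k1); k3 = f(s_n + h/2, u_n + (h/2)·k2); k4 = f(s_n + h, u_n + h·k3); u_{n+1} = u_n + (h/6)·(k1 + 2k2 + 2k3 + k4).
s=0.000000, u=-0.390000:
  k1 = f(0.000000, -0.390000) = -1.140500
  k2 = f(0.085000, -0.486943) = -0.912404
  k3 = f(0.085000, -0.467554) = -0.932762
  k4 = f(0.170000, -0.548570) = -0.731682
  u ← -0.390000 + (0.17/6)·(k1 + 2k2 + 2k3 + k4) = -0.547605
s=0.170000, u=-0.547605:
  k1 = f(0.170000, -0.547605) = -0.732696
  k2 = f(0.255000, -0.609884) = -0.560743
  k3 = f(0.255000, -0.595268) = -0.576089
  k4 = f(0.340000, -0.645540) = -0.425427
  u ← -0.547605 + (0.17/6)·(k1 + 2k2 + 2k3 + k4) = -0.644839
u(0.34) ≈ -0.6448

-0.6448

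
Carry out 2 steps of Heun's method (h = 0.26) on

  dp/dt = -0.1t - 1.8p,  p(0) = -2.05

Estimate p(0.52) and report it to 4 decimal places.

Heun: k1 = f(t_n, p_n); k2 = f(t_n + h, p_n + h·k1); p_{n+1} = p_n + (h/2)·(k1 + k2).
t=0.000000, p=-2.050000:
  k1 = f(0.000000, -2.050000) = 3.690000
  k2 = f(0.260000, -1.090600) = 1.937080
  p ← -2.050000 + (0.26/2)·(3.690000 + 1.937080) = -1.318480
t=0.260000, p=-1.318480:
  k1 = f(0.260000, -1.318480) = 2.347263
  k2 = f(0.520000, -0.708191) = 1.222744
  p ← -1.318480 + (0.26/2)·(2.347263 + 1.222744) = -0.854379
p(0.52) ≈ -0.8544

-0.8544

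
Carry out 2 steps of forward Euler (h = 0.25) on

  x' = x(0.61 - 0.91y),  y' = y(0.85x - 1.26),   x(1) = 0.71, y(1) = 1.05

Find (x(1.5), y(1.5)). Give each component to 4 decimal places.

Euler on (x,y): x_{n+1} = x_n + h·x', y_{n+1} = y_n + h·y'.
1.000000: (0.710000, 1.050000); f=(-0.245305, -0.689325) → (0.648674, 0.877669)
1.250000: (0.648674, 0.877669); f=(-0.122391, -0.621940) → (0.618076, 0.722184)
(x(1.5), y(1.5)) ≈ (0.6181, 0.7222)

0.6181, 0.7222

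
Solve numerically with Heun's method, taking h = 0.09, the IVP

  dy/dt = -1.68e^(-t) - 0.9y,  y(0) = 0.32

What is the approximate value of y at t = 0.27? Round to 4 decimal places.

Heun: k1 = f(t_n, y_n); k2 = f(t_n + h, y_n + h·k1); y_{n+1} = y_n + (h/2)·(k1 + k2).
t=0.000000, y=0.320000:
  k1 = f(0.000000, 0.320000) = -1.968000
  k2 = f(0.090000, 0.142880) = -1.663996
  y ← 0.320000 + (0.09/2)·(-1.968000 + (-1.663996)) = 0.156560
t=0.090000, y=0.156560:
  k1 = f(0.090000, 0.156560) = -1.676309
  k2 = f(0.180000, 0.005692) = -1.408377
  y ← 0.156560 + (0.09/2)·(-1.676309 + (-1.408377)) = 0.017749
t=0.180000, y=0.017749:
  k1 = f(0.180000, 0.017749) = -1.419228
  k2 = f(0.270000, -0.109981) = -1.183494
  y ← 0.017749 + (0.09/2)·(-1.419228 + (-1.183494)) = -0.099373
y(0.27) ≈ -0.0994

-0.0994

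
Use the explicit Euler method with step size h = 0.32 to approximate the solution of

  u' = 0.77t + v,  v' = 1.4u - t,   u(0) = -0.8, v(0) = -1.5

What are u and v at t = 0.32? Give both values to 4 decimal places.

Euler on (u,v): u_{n+1} = u_n + h·u', v_{n+1} = v_n + h·v'.
0.000000: (-0.800000, -1.500000); f=(-1.500000, -1.120000) → (-1.280000, -1.858400)
(u(0.32), v(0.32)) ≈ (-1.2800, -1.8584)

-1.2800, -1.8584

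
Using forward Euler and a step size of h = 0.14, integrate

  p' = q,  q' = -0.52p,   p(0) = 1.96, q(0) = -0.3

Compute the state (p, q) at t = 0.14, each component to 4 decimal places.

Euler on (p,q): p_{n+1} = p_n + h·p', q_{n+1} = q_n + h·q'.
0.000000: (1.960000, -0.300000); f=(-0.300000, -1.019200) → (1.918000, -0.442688)
(p(0.14), q(0.14)) ≈ (1.9180, -0.4427)

1.9180, -0.4427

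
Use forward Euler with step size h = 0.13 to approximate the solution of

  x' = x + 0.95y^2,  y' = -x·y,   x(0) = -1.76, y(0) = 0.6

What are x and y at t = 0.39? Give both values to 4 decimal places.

-2.3015, 1.1794

Euler on (x,y): x_{n+1} = x_n + h·x', y_{n+1} = y_n + h·y'.
0.000000: (-1.760000, 0.600000); f=(-1.418000, 1.056000) → (-1.944340, 0.737280)
0.130000: (-1.944340, 0.737280); f=(-1.427937, 1.433523) → (-2.129972, 0.923638)
0.260000: (-2.129972, 0.923638); f=(-1.319520, 1.967323) → (-2.301509, 1.179390)
(x(0.39), y(0.39)) ≈ (-2.3015, 1.1794)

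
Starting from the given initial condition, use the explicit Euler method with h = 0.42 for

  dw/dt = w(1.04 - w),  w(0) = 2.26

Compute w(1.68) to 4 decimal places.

Euler: w_{n+1} = w_n + h·f(t_n, w_n).
t=0.000000, w=2.260000: f=-2.757200 → w ← 2.260000 + 0.42·(-2.757200) = 1.101976
t=0.420000, w=1.101976: f=-0.068296 → w ← 1.101976 + 0.42·(-0.068296) = 1.073292
t=0.840000, w=1.073292: f=-0.035732 → w ← 1.073292 + 0.42·(-0.035732) = 1.058284
t=1.260000, w=1.058284: f=-0.019350 → w ← 1.058284 + 0.42·(-0.019350) = 1.050157
w(1.68) ≈ 1.0502

1.0502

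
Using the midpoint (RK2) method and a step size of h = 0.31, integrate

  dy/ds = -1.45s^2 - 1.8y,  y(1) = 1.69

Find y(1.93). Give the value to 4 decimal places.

Midpoint: k1 = f(s_n, y_n); k2 = f(s_n + h/2, y_n + (h/2)·k1); y_{n+1} = y_n + h·k2.
s=1.000000, y=1.690000:
  k1 = f(1.000000, 1.690000) = -4.492000
  k2 = f(1.155000, 0.993740) = -3.723068
  y ← 1.690000 + 0.31·(-3.723068) = 0.535849
s=1.310000, y=0.535849:
  k1 = f(1.310000, 0.535849) = -3.452873
  k2 = f(1.465000, 0.000654) = -3.113203
  y ← 0.535849 + 0.31·(-3.113203) = -0.429244
s=1.620000, y=-0.429244:
  k1 = f(1.620000, -0.429244) = -3.032741
  k2 = f(1.775000, -0.899319) = -2.949632
  y ← -0.429244 + 0.31·(-2.949632) = -1.343630
y(1.93) ≈ -1.3436

-1.3436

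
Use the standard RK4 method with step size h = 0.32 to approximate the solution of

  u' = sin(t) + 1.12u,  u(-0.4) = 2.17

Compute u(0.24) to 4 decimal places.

4.3350

RK4: k1 = f(t_n, u_n); k2 = f(t_n + h/2, u_n + (h/2)·k1); k3 = f(t_n + h/2, u_n + (h/2)·k2); k4 = f(t_n + h, u_n + h·k3); u_{n+1} = u_n + (h/6)·(k1 + 2k2 + 2k3 + k4).
t=-0.400000, u=2.170000:
  k1 = f(-0.400000, 2.170000) = 2.040982
  k2 = f(-0.240000, 2.496557) = 2.558441
  k3 = f(-0.240000, 2.579351) = 2.651170
  k4 = f(-0.080000, 3.018374) = 3.300665
  u ← 2.170000 + (0.32/6)·(k1 + 2k2 + 2k3 + k4) = 3.010580
t=-0.080000, u=3.010580:
  k1 = f(-0.080000, 3.010580) = 3.291935
  k2 = f(0.080000, 3.537289) = 4.041679
  k3 = f(0.080000, 3.657248) = 4.176033
  k4 = f(0.240000, 4.346910) = 5.106242
  u ← 3.010580 + (0.32/6)·(k1 + 2k2 + 2k3 + k4) = 4.335038
u(0.24) ≈ 4.3350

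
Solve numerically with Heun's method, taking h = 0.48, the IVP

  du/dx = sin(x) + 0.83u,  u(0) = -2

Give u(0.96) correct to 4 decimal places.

-3.8522

Heun: k1 = f(x_n, u_n); k2 = f(x_n + h, u_n + h·k1); u_{n+1} = u_n + (h/2)·(k1 + k2).
x=0.000000, u=-2.000000:
  k1 = f(0.000000, -2.000000) = -1.660000
  k2 = f(0.480000, -2.796800) = -1.859565
  u ← -2.000000 + (0.48/2)·(-1.660000 + (-1.859565)) = -2.844696
x=0.480000, u=-2.844696:
  k1 = f(0.480000, -2.844696) = -1.899318
  k2 = f(0.960000, -3.756368) = -2.298594
  u ← -2.844696 + (0.48/2)·(-1.899318 + (-2.298594)) = -3.852194
u(0.96) ≈ -3.8522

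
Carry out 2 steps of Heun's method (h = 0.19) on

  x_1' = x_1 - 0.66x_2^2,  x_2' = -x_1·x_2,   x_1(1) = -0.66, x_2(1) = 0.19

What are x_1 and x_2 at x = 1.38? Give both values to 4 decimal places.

-0.9774, 0.2575

Heun on (x_1,x_2): k1 = f(x_n, state_n); k2 = f(x_n + h, state_n + h·k1); state_{n+1} = state_n + (h/2)·(k1 + k2).
1.000000: (-0.660000, 0.190000)
  k1 = (-0.683826, 0.125400)
  predictor → (-0.789927, 0.213826)
  k2 = (-0.820103, 0.168907)
  → (-0.802873, 0.217959)
1.190000: (-0.802873, 0.217959)
  k1 = (-0.834227, 0.174994)
  predictor → (-0.961376, 0.251208)
  k2 = (-1.003026, 0.241505)
  → (-0.977412, 0.257527)
(x_1(1.38), x_2(1.38)) ≈ (-0.9774, 0.2575)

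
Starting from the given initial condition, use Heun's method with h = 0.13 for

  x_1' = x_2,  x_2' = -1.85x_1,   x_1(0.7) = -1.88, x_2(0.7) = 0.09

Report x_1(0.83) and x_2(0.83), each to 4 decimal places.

-1.8389, 0.5407

Heun on (x_1,x_2): k1 = f(t_n, state_n); k2 = f(t_n + h, state_n + h·k1); state_{n+1} = state_n + (h/2)·(k1 + k2).
0.700000: (-1.880000, 0.090000)
  k1 = (0.090000, 3.478000)
  predictor → (-1.868300, 0.542140)
  k2 = (0.542140, 3.456355)
  → (-1.838911, 0.540733)
(x_1(0.83), x_2(0.83)) ≈ (-1.8389, 0.5407)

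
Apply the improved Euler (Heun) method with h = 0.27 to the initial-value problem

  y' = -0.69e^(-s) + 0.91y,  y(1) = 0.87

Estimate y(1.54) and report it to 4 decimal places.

Heun: k1 = f(s_n, y_n); k2 = f(s_n + h, y_n + h·k1); y_{n+1} = y_n + (h/2)·(k1 + k2).
s=1.000000, y=0.870000:
  k1 = f(1.000000, 0.870000) = 0.537863
  k2 = f(1.270000, 1.015223) = 0.730079
  y ← 0.870000 + (0.27/2)·(0.537863 + 0.730079) = 1.041172
s=1.270000, y=1.041172:
  k1 = f(1.270000, 1.041172) = 0.753693
  k2 = f(1.540000, 1.244669) = 0.984726
  y ← 1.041172 + (0.27/2)·(0.753693 + 0.984726) = 1.275859
y(1.54) ≈ 1.2759

1.2759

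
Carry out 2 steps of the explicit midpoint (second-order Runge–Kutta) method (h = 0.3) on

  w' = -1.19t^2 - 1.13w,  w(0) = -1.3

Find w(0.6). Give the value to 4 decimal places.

-0.7437

Midpoint: k1 = f(t_n, w_n); k2 = f(t_n + h/2, w_n + (h/2)·k1); w_{n+1} = w_n + h·k2.
t=0.000000, w=-1.300000:
  k1 = f(0.000000, -1.300000) = 1.469000
  k2 = f(0.150000, -1.079650) = 1.193229
  w ← -1.300000 + 0.3·1.193229 = -0.942031
t=0.300000, w=-0.942031:
  k1 = f(0.300000, -0.942031) = 0.957395
  k2 = f(0.450000, -0.798422) = 0.661242
  w ← -0.942031 + 0.3·0.661242 = -0.743659
w(0.6) ≈ -0.7437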